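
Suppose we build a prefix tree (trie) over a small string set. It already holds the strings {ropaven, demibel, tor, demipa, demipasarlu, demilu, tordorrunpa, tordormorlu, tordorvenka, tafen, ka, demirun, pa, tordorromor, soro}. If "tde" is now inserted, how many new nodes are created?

The longest prefix of "tde" already in the trie is "t" (length 1).
Each of the 2 remaining characters creates one node.

2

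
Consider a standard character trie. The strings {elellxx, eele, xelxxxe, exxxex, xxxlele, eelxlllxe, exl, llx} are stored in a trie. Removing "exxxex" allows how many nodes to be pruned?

4

After clearing the end-marker at "exxxex", prune upward until reaching a node still needed by another word.
The suffix "xxex" (4 nodes) is used only by "exxxex"; the node for "ex" still has the child "l", so pruning stops there.
Nodes removed: 4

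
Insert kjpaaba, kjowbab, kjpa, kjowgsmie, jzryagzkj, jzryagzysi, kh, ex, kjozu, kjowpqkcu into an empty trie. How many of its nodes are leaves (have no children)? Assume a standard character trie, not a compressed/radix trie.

Leaves are exactly the stored words that no other stored word extends.
Those words: "ex", "jzryagzkj", "jzryagzysi", "kh", "kjowbab", "kjowgsmie", "kjowpqkcu", "kjozu", "kjpaaba"
Leaf count: 9

9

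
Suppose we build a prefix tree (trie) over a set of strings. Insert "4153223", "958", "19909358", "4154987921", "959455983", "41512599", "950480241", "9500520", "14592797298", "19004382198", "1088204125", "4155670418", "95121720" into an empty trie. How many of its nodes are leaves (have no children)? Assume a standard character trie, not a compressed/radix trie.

13

A leaf is a node with no children — equivalently, the end of a word that is not a proper prefix of any other stored word.
Those words: "1088204125", "14592797298", "19004382198", "19909358", "41512599", "4153223", "4154987921", "4155670418", "9500520", "950480241", "95121720", "958", "959455983"
Leaf count: 13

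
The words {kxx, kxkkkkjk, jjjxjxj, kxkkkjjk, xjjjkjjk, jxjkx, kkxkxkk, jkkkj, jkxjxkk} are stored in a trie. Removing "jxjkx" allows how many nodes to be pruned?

Walk "jxjkx" from the leaf back toward the root, removing each node that no remaining word uses.
The suffix "xjkx" (4 nodes) is used only by "jxjkx"; the node for "j" still has the child "j", so pruning stops there.
Nodes removed: 4

4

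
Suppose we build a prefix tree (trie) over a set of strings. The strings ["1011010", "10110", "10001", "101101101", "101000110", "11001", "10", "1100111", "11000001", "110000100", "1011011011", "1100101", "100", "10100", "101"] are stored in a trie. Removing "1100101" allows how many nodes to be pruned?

After clearing the end-marker at "1100101", prune upward until reaching a node still needed by another word.
The suffix "01" (2 nodes) is used only by "1100101"; the node for "11001" still has the child "1", so pruning stops there.
Nodes removed: 2

2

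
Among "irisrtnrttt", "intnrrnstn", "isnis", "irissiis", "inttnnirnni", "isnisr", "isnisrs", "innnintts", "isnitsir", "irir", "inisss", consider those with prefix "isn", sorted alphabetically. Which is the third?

isnisrs

DFS of the "isn" subtree visits, in order: "isnis", "isnisr", "isnisrs", "isnitsir"
The 3rd is isnisrs.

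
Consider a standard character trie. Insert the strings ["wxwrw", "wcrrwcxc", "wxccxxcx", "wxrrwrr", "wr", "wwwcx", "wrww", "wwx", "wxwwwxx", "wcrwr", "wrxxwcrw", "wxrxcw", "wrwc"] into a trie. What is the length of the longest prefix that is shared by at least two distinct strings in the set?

Look for the deepest trie node that still has at least two words in its subtree.
e.g. "wcrrwcxc" and "wcrwr" share the prefix "wcr" of length 3; no pair shares a longer one.
Longest shared-prefix length: 3

3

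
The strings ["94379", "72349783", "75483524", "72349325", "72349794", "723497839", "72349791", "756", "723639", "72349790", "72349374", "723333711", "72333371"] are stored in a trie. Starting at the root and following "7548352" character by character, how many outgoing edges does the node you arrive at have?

1

Walk "7548352" from the root, arriving at one node.
Characters that immediately follow "7548352" among the stored strings: {4}.
That node has 1 child edge.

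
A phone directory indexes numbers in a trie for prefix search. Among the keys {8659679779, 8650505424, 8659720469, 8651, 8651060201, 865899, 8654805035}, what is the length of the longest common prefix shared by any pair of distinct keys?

The deepest shared node is where two words last agree before diverging.
"8651" and "8651060201" agree on "8651" (4 characters) before diverging; nothing deeper is shared.
Longest shared-prefix length: 4

4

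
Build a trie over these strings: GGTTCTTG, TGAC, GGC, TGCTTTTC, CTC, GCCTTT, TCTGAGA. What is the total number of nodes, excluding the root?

33

For each word, the new-node count is its length minus the longest prefix already in the trie:
  "GGTTCTTG" → 8 new (G, G, T, T, C, T, T, G)
  "TGAC" → 4 new (T, G, A, C)
  "GGC" → prefix "GG" already present; 1 new (C)
  "TGCTTTTC" → prefix "TG" already present; 6 new (C, T, T, T, T, C)
  "CTC" → 3 new (C, T, C)
  "GCCTTT" → prefix "G" already present; 5 new (C, C, T, T, T)
  "TCTGAGA" → prefix "T" already present; 6 new (C, T, G, A, G, A)
Total nodes = 8 + 4 + 1 + 6 + 3 + 5 + 6 = 33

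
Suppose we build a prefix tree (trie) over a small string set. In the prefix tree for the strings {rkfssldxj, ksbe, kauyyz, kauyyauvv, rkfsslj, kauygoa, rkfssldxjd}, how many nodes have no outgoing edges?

6

Leaves are exactly the stored words that no other stored word extends.
Those words: "kauygoa", "kauyyauvv", "kauyyz", "ksbe", "rkfssldxjd", "rkfsslj"
Leaf count: 6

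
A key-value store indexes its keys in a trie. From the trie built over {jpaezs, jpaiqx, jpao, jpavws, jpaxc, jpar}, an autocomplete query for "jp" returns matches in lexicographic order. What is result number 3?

Filter for "jp…" and sort: "jpaezs", "jpaiqx", "jpao", "jpar", "jpavws", "jpaxc"
Position 3: jpao

jpao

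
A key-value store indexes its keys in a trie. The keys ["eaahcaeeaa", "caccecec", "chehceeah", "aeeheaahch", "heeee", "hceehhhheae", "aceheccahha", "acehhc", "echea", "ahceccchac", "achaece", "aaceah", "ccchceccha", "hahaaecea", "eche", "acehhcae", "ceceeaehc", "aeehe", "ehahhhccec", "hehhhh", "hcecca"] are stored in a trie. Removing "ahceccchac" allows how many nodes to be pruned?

9

After clearing the end-marker at "ahceccchac", prune upward until reaching a node still needed by another word.
The suffix "hceccchac" (9 nodes) is used only by "ahceccchac"; the node for "a" still has the child "e", so pruning stops there.
Nodes removed: 9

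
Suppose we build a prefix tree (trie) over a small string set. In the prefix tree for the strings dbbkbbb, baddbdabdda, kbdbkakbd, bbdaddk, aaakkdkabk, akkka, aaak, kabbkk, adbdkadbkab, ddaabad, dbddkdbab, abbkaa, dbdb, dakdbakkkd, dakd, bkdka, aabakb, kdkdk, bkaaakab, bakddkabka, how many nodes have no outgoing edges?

18

Leaves are exactly the stored words that no other stored word extends.
Those words: "aaakkdkabk", "aabakb", "abbkaa", "adbdkadbkab", "akkka", "baddbdabdda", "bakddkabka", "bbdaddk", "bkaaakab", "bkdka", "dakdbakkkd", "dbbkbbb", "dbdb", "dbddkdbab", "ddaabad", "kabbkk", "kbdbkakbd", "kdkdk"
Leaf count: 18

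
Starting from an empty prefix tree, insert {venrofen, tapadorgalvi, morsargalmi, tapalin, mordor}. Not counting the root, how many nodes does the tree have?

Count nodes per top-level branch (shared prefixes stored once):
  'm'-branch (mordor, morsargalmi): 14 nodes
  't'-branch (tapadorgalvi, tapalin): 15 nodes
  'v'-branch (venrofen): 8 nodes
Sum: 37

37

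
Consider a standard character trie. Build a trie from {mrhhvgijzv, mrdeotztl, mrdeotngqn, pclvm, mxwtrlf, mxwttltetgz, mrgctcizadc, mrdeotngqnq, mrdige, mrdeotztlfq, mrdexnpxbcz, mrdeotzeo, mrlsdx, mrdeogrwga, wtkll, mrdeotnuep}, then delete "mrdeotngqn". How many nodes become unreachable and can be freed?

Walk "mrdeotngqn" from the leaf back toward the root, removing each node that no remaining word uses.
Every node on "mrdeotngqn" is still needed (e.g. by "mrdeotngqnq"), so nothing is freed.
Nodes removed: 0

0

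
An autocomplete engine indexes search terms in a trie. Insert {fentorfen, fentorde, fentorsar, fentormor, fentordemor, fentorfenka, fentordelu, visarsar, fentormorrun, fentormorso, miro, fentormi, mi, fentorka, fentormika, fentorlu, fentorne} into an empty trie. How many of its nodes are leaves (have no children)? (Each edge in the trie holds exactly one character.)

12

Leaves are exactly the stored words that no other stored word extends.
Those words: "fentordelu", "fentordemor", "fentorfenka", "fentorka", "fentorlu", "fentormika", "fentormorrun", "fentormorso", "fentorne", "fentorsar", "miro", "visarsar"
Leaf count: 12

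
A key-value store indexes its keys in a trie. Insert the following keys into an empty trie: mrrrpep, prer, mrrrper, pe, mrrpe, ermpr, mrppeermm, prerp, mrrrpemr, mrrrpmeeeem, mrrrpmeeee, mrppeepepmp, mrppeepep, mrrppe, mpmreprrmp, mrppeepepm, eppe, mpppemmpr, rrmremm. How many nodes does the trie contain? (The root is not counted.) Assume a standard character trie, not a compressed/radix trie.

69

Trace insertions, counting only characters that open a new branch:
  "mrrrpep" → 7 new (m, r, r, r, p, e, p)
  "prer" → 4 new (p, r, e, r)
  "mrrrper" → prefix "mrrrpe" already present; 1 new (r)
  "pe" → prefix "p" already present; 1 new (e)
  "mrrpe" → prefix "mrr" already present; 2 new (p, e)
  "ermpr" → 5 new (e, r, m, p, r)
  "mrppeermm" → prefix "mr" already present; 7 new (p, p, e, e, r, m, m)
  "prerp" → prefix "prer" already present; 1 new (p)
  "mrrrpemr" → prefix "mrrrpe" already present; 2 new (m, r)
  "mrrrpmeeeem" → prefix "mrrrp" already present; 6 new (m, e, e, e, e, m)
  "mrrrpmeeee" → prefix "mrrrpmeeee" already present; 0 new (none)
  "mrppeepepmp" → prefix "mrppee" already present; 5 new (p, e, p, m, p)
  "mrppeepep" → prefix "mrppeepep" already present; 0 new (none)
  "mrrppe" → prefix "mrrp" already present; 2 new (p, e)
  "mpmreprrmp" → prefix "m" already present; 9 new (p, m, r, e, p, r, r, m, p)
  "mrppeepepm" → prefix "mrppeepepm" already present; 0 new (none)
  "eppe" → prefix "e" already present; 3 new (p, p, e)
  "mpppemmpr" → prefix "mp" already present; 7 new (p, p, e, m, m, p, r)
  "rrmremm" → 7 new (r, r, m, r, e, m, m)
Total nodes = 7 + 4 + 1 + 1 + 2 + 5 + 7 + 1 + 2 + 6 + 0 + 5 + 0 + 2 + 9 + 0 + 3 + 7 + 7 = 69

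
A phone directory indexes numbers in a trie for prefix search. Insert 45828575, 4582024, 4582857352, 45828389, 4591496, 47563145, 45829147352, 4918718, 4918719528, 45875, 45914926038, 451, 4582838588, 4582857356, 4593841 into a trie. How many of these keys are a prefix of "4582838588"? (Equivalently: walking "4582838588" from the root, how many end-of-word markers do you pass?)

Walk "4582838588" from the root; an end-of-word marker is hit whenever a stored word is a prefix of "4582838588".
Prefixes of the query that are stored words: "4582838588"
Count: 1

1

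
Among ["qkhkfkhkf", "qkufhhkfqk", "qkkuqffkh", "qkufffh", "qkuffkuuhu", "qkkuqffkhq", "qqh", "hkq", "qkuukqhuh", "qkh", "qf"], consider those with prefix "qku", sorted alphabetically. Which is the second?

qkuffkuuhu

DFS of the "qku" subtree visits, in order: "qkufffh", "qkuffkuuhu", "qkufhhkfqk", "qkuukqhuh"
The 2nd is qkuffkuuhu.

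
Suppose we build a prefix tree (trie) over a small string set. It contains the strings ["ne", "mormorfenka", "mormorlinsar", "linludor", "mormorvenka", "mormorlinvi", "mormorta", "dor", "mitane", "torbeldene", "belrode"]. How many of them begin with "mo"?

5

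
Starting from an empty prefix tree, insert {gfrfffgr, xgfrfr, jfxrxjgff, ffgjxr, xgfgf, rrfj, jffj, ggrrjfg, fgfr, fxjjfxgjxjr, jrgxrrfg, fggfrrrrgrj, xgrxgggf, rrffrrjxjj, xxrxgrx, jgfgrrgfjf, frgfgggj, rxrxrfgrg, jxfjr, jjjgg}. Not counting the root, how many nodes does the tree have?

123

Count nodes per top-level branch (shared prefixes stored once):
  'f'-branch (ffgjxr, fgfr, fggfrrrrgrj, frgfgggj, fxjjfxgjxjr): 35 nodes
  'g'-branch (gfrfffgr, ggrrjfg): 14 nodes
  'j'-branch (jffj, jfxrxjgff, jgfgrrgfjf, jjjgg, jrgxrrfg, jxfjr): 35 nodes
  'r'-branch (rrffrrjxjj, rrfj, rxrxrfgrg): 19 nodes
  'x'-branch (xgfgf, xgfrfr, xgrxgggf, xxrxgrx): 20 nodes
Sum: 123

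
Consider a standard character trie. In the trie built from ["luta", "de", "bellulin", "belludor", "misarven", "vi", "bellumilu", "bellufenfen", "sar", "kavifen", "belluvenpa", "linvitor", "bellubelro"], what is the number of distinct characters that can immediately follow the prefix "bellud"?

Walk "bellud" from the root, arriving at one node.
Characters that immediately follow "bellud" among the stored strings: {o}.
That node has 1 child edge.

1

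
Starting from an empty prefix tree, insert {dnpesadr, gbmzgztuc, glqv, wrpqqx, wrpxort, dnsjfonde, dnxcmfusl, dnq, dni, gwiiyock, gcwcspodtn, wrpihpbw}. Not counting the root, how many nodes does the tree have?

67

Insert word by word; a character creates a node only if that edge doesn't already exist:
  "dnpesadr" → 8 new (d, n, p, e, s, a, d, r)
  "gbmzgztuc" → 9 new (g, b, m, z, g, z, t, u, c)
  "glqv" → prefix "g" already present; 3 new (l, q, v)
  "wrpqqx" → 6 new (w, r, p, q, q, x)
  "wrpxort" → prefix "wrp" already present; 4 new (x, o, r, t)
  "dnsjfonde" → prefix "dn" already present; 7 new (s, j, f, o, n, d, e)
  "dnxcmfusl" → prefix "dn" already present; 7 new (x, c, m, f, u, s, l)
  "dnq" → prefix "dn" already present; 1 new (q)
  "dni" → prefix "dn" already present; 1 new (i)
  "gwiiyock" → prefix "g" already present; 7 new (w, i, i, y, o, c, k)
  "gcwcspodtn" → prefix "g" already present; 9 new (c, w, c, s, p, o, d, t, n)
  "wrpihpbw" → prefix "wrp" already present; 5 new (i, h, p, b, w)
Total nodes = 8 + 9 + 3 + 6 + 4 + 7 + 7 + 1 + 1 + 7 + 9 + 5 = 67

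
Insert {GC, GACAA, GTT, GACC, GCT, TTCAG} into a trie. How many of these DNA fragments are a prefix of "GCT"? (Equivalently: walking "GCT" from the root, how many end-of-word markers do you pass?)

Check each prefix of "GCT" against the stored set — each match is an end-marker on the path.
Prefixes of the query that are stored words: "GC", "GCT"
Count: 2

2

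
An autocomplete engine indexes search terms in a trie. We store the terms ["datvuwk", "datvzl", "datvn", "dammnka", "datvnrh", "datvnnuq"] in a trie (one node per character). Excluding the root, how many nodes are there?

Insert word by word; a character creates a node only if that edge doesn't already exist:
  "datvuwk" → 7 new (d, a, t, v, u, w, k)
  "datvzl" → prefix "datv" already present; 2 new (z, l)
  "datvn" → prefix "datv" already present; 1 new (n)
  "dammnka" → prefix "da" already present; 5 new (m, m, n, k, a)
  "datvnrh" → prefix "datvn" already present; 2 new (r, h)
  "datvnnuq" → prefix "datvn" already present; 3 new (n, u, q)
Total nodes = 7 + 2 + 1 + 5 + 2 + 3 = 20

20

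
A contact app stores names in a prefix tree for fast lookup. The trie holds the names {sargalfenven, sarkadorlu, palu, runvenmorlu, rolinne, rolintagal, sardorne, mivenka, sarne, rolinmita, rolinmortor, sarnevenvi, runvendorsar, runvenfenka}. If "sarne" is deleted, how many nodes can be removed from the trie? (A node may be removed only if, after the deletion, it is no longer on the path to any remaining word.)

0

After clearing the end-marker at "sarne", prune upward until reaching a node still needed by another word.
Every node on "sarne" is still needed (e.g. by "sarnevenvi"), so nothing is freed.
Nodes removed: 0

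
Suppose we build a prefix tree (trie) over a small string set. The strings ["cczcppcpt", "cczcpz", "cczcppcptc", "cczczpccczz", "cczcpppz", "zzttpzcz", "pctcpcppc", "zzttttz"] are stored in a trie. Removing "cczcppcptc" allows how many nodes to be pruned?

Walk "cczcppcptc" from the leaf back toward the root, removing each node that no remaining word uses.
The suffix "c" (1 node) is used only by "cczcppcptc"; "cczcppcpt" is itself a stored word, so pruning stops there.
Nodes removed: 1

1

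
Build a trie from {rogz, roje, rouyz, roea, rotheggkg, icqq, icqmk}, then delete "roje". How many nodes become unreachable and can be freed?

A node on "roje"'s path can go only if nothing else ends at it or branches off below it.
The suffix "je" (2 nodes) is used only by "roje"; the node for "ro" still has the child "g", so pruning stops there.
Nodes removed: 2

2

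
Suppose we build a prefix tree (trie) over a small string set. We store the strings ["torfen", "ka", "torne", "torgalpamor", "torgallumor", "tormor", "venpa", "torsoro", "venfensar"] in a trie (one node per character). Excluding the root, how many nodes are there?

Insert word by word; a character creates a node only if that edge doesn't already exist:
  "torfen" → 6 new (t, o, r, f, e, n)
  "ka" → 2 new (k, a)
  "torne" → prefix "tor" already present; 2 new (n, e)
  "torgalpamor" → prefix "tor" already present; 8 new (g, a, l, p, a, m, o, r)
  "torgallumor" → prefix "torgal" already present; 5 new (l, u, m, o, r)
  "tormor" → prefix "tor" already present; 3 new (m, o, r)
  "venpa" → 5 new (v, e, n, p, a)
  "torsoro" → prefix "tor" already present; 4 new (s, o, r, o)
  "venfensar" → prefix "ven" already present; 6 new (f, e, n, s, a, r)
Total nodes = 6 + 2 + 2 + 8 + 5 + 3 + 5 + 4 + 6 = 41

41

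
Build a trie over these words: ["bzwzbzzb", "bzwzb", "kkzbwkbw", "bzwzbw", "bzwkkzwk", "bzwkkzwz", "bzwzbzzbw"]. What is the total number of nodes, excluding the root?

Count nodes per top-level branch (shared prefixes stored once):
  'b'-branch (bzwkkzwk, bzwkkzwz, bzwzb, bzwzbw, bzwzbzzb, bzwzbzzbw): 16 nodes
  'k'-branch (kkzbwkbw): 8 nodes
Sum: 24

24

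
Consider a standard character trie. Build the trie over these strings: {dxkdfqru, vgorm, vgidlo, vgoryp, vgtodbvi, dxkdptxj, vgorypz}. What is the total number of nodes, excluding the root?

Insert word by word; a character creates a node only if that edge doesn't already exist:
  "dxkdfqru" → 8 new (d, x, k, d, f, q, r, u)
  "vgorm" → 5 new (v, g, o, r, m)
  "vgidlo" → prefix "vg" already present; 4 new (i, d, l, o)
  "vgoryp" → prefix "vgor" already present; 2 new (y, p)
  "vgtodbvi" → prefix "vg" already present; 6 new (t, o, d, b, v, i)
  "dxkdptxj" → prefix "dxkd" already present; 4 new (p, t, x, j)
  "vgorypz" → prefix "vgoryp" already present; 1 new (z)
Total nodes = 8 + 5 + 4 + 2 + 6 + 4 + 1 = 30

30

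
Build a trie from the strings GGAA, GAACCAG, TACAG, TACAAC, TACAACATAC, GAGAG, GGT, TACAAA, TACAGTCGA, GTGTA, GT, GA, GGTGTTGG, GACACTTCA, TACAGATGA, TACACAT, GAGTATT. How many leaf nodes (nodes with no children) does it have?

12

A leaf is a node with no children — equivalently, the end of a word that is not a proper prefix of any other stored word.
Those words: "GAACCAG", "GACACTTCA", "GAGAG", "GAGTATT", "GGAA", "GGTGTTGG", "GTGTA", "TACAAA", "TACAACATAC", "TACACAT", "TACAGATGA", "TACAGTCGA"
Leaf count: 12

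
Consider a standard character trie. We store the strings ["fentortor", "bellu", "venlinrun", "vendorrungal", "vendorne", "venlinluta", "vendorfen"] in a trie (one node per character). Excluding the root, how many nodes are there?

Insert word by word; a character creates a node only if that edge doesn't already exist:
  "fentortor" → 9 new (f, e, n, t, o, r, t, o, r)
  "bellu" → 5 new (b, e, l, l, u)
  "venlinrun" → 9 new (v, e, n, l, i, n, r, u, n)
  "vendorrungal" → prefix "ven" already present; 9 new (d, o, r, r, u, n, g, a, l)
  "vendorne" → prefix "vendor" already present; 2 new (n, e)
  "venlinluta" → prefix "venlin" already present; 4 new (l, u, t, a)
  "vendorfen" → prefix "vendor" already present; 3 new (f, e, n)
Total nodes = 9 + 5 + 9 + 9 + 2 + 4 + 3 = 41

41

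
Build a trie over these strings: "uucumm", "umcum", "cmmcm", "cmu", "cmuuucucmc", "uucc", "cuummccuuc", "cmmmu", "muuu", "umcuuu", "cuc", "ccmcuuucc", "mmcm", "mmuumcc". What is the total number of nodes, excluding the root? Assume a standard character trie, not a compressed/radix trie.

For each word, the new-node count is its length minus the longest prefix already in the trie:
  "uucumm" → 6 new (u, u, c, u, m, m)
  "umcum" → prefix "u" already present; 4 new (m, c, u, m)
  "cmmcm" → 5 new (c, m, m, c, m)
  "cmu" → prefix "cm" already present; 1 new (u)
  "cmuuucucmc" → prefix "cmu" already present; 7 new (u, u, c, u, c, m, c)
  "uucc" → prefix "uuc" already present; 1 new (c)
  "cuummccuuc" → prefix "c" already present; 9 new (u, u, m, m, c, c, u, u, c)
  "cmmmu" → prefix "cmm" already present; 2 new (m, u)
  "muuu" → 4 new (m, u, u, u)
  "umcuuu" → prefix "umcu" already present; 2 new (u, u)
  "cuc" → prefix "cu" already present; 1 new (c)
  "ccmcuuucc" → prefix "c" already present; 8 new (c, m, c, u, u, u, c, c)
  "mmcm" → prefix "m" already present; 3 new (m, c, m)
  "mmuumcc" → prefix "mm" already present; 5 new (u, u, m, c, c)
Total nodes = 6 + 4 + 5 + 1 + 7 + 1 + 9 + 2 + 4 + 2 + 1 + 8 + 3 + 5 = 58

58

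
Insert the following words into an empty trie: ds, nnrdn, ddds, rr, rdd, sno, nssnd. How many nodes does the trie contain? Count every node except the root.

Count nodes per top-level branch (shared prefixes stored once):
  'd'-branch (ddds, ds): 5 nodes
  'n'-branch (nnrdn, nssnd): 9 nodes
  'r'-branch (rdd, rr): 4 nodes
  's'-branch (sno): 3 nodes
Sum: 21

21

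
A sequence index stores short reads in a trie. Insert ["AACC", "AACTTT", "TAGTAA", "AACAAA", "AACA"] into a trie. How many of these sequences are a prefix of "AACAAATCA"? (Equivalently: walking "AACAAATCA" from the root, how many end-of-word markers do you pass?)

Check each prefix of "AACAAATCA" against the stored set — each match is an end-marker on the path.
Prefixes of the query that are stored words: "AACA", "AACAAA"
Count: 2

2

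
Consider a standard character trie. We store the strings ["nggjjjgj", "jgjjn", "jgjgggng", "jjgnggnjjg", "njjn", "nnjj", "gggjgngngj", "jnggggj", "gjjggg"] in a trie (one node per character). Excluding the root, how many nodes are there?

54

Trace insertions, counting only characters that open a new branch:
  "nggjjjgj" → 8 new (n, g, g, j, j, j, g, j)
  "jgjjn" → 5 new (j, g, j, j, n)
  "jgjgggng" → prefix "jgj" already present; 5 new (g, g, g, n, g)
  "jjgnggnjjg" → prefix "j" already present; 9 new (j, g, n, g, g, n, j, j, g)
  "njjn" → prefix "n" already present; 3 new (j, j, n)
  "nnjj" → prefix "n" already present; 3 new (n, j, j)
  "gggjgngngj" → 10 new (g, g, g, j, g, n, g, n, g, j)
  "jnggggj" → prefix "j" already present; 6 new (n, g, g, g, g, j)
  "gjjggg" → prefix "g" already present; 5 new (j, j, g, g, g)
Total nodes = 8 + 5 + 5 + 9 + 3 + 3 + 10 + 6 + 5 = 54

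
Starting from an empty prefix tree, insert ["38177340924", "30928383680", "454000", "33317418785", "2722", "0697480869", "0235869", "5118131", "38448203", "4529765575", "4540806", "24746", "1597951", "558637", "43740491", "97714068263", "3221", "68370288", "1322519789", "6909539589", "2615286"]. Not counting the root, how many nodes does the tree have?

Trace insertions, counting only characters that open a new branch:
  "38177340924" → 11 new (3, 8, 1, 7, 7, 3, 4, 0, 9, 2, 4)
  "30928383680" → prefix "3" already present; 10 new (0, 9, 2, 8, 3, 8, 3, 6, 8, 0)
  "454000" → 6 new (4, 5, 4, 0, 0, 0)
  "33317418785" → prefix "3" already present; 10 new (3, 3, 1, 7, 4, 1, 8, 7, 8, 5)
  "2722" → 4 new (2, 7, 2, 2)
  "0697480869" → 10 new (0, 6, 9, 7, 4, 8, 0, 8, 6, 9)
  "0235869" → prefix "0" already present; 6 new (2, 3, 5, 8, 6, 9)
  "5118131" → 7 new (5, 1, 1, 8, 1, 3, 1)
  "38448203" → prefix "38" already present; 6 new (4, 4, 8, 2, 0, 3)
  "4529765575" → prefix "45" already present; 8 new (2, 9, 7, 6, 5, 5, 7, 5)
  "4540806" → prefix "4540" already present; 3 new (8, 0, 6)
  "24746" → prefix "2" already present; 4 new (4, 7, 4, 6)
  "1597951" → 7 new (1, 5, 9, 7, 9, 5, 1)
  "558637" → prefix "5" already present; 5 new (5, 8, 6, 3, 7)
  "43740491" → prefix "4" already present; 7 new (3, 7, 4, 0, 4, 9, 1)
  "97714068263" → 11 new (9, 7, 7, 1, 4, 0, 6, 8, 2, 6, 3)
  "3221" → prefix "3" already present; 3 new (2, 2, 1)
  "68370288" → 8 new (6, 8, 3, 7, 0, 2, 8, 8)
  "1322519789" → prefix "1" already present; 9 new (3, 2, 2, 5, 1, 9, 7, 8, 9)
  "6909539589" → prefix "6" already present; 9 new (9, 0, 9, 5, 3, 9, 5, 8, 9)
  "2615286" → prefix "2" already present; 6 new (6, 1, 5, 2, 8, 6)
Total nodes = 11 + 10 + 6 + 10 + 4 + 10 + 6 + 7 + 6 + 8 + 3 + 4 + 7 + 5 + 7 + 11 + 3 + 8 + 9 + 9 + 6 = 150

150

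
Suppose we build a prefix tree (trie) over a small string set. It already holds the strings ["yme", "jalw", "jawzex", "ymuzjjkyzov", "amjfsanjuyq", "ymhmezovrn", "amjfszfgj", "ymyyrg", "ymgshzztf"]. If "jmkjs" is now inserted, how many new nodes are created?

4

Walking "jmkjs" from the root, the first 1 characters ("j") follow existing edges; "m" is the first miss.
So 5 − 1 = 4 new nodes.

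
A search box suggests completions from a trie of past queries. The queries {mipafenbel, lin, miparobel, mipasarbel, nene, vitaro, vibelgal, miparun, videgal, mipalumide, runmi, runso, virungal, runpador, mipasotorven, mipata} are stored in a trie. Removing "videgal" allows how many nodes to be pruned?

Walk "videgal" from the leaf back toward the root, removing each node that no remaining word uses.
The suffix "degal" (5 nodes) is used only by "videgal"; the node for "vi" still has the child "t", so pruning stops there.
Nodes removed: 5

5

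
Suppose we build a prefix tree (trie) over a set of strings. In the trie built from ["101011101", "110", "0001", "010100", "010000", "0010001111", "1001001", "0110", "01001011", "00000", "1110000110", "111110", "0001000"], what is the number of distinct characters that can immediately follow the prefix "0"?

2

Follow the path "0" to its node, then look at its outgoing edges.
Characters that immediately follow "0" among the stored strings: {0, 1}.
That node has 2 child edges.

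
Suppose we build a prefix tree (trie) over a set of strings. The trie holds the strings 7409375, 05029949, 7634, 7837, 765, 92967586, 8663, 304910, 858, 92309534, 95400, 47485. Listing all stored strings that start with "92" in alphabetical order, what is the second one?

92967586

Words with prefix "92", in lexicographic order: "92309534", "92967586"
The 2nd is 92967586.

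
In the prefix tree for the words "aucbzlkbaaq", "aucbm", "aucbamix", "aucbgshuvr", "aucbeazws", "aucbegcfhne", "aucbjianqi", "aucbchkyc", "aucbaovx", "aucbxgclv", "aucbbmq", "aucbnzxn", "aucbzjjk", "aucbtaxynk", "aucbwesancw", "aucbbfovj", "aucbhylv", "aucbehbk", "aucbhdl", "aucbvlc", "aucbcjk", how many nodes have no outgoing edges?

A leaf is a node with no children — equivalently, the end of a word that is not a proper prefix of any other stored word.
Those words: "aucbamix", "aucbaovx", "aucbbfovj", "aucbbmq", "aucbchkyc", "aucbcjk", "aucbeazws", "aucbegcfhne", "aucbehbk", "aucbgshuvr", "aucbhdl", "aucbhylv", "aucbjianqi", "aucbm", "aucbnzxn", "aucbtaxynk", "aucbvlc", "aucbwesancw", "aucbxgclv", "aucbzjjk", "aucbzlkbaaq"
Leaf count: 21

21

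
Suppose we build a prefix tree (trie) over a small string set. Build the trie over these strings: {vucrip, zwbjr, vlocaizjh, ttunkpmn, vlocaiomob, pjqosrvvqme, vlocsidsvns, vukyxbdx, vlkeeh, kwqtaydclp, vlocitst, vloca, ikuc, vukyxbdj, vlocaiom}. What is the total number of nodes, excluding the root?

78

Insert word by word; a character creates a node only if that edge doesn't already exist:
  "vucrip" → 6 new (v, u, c, r, i, p)
  "zwbjr" → 5 new (z, w, b, j, r)
  "vlocaizjh" → prefix "v" already present; 8 new (l, o, c, a, i, z, j, h)
  "ttunkpmn" → 8 new (t, t, u, n, k, p, m, n)
  "vlocaiomob" → prefix "vlocai" already present; 4 new (o, m, o, b)
  "pjqosrvvqme" → 11 new (p, j, q, o, s, r, v, v, q, m, e)
  "vlocsidsvns" → prefix "vloc" already present; 7 new (s, i, d, s, v, n, s)
  "vukyxbdx" → prefix "vu" already present; 6 new (k, y, x, b, d, x)
  "vlkeeh" → prefix "vl" already present; 4 new (k, e, e, h)
  "kwqtaydclp" → 10 new (k, w, q, t, a, y, d, c, l, p)
  "vlocitst" → prefix "vloc" already present; 4 new (i, t, s, t)
  "vloca" → prefix "vloca" already present; 0 new (none)
  "ikuc" → 4 new (i, k, u, c)
  "vukyxbdj" → prefix "vukyxbd" already present; 1 new (j)
  "vlocaiom" → prefix "vlocaiom" already present; 0 new (none)
Total nodes = 6 + 5 + 8 + 8 + 4 + 11 + 7 + 6 + 4 + 10 + 4 + 0 + 4 + 1 + 0 = 78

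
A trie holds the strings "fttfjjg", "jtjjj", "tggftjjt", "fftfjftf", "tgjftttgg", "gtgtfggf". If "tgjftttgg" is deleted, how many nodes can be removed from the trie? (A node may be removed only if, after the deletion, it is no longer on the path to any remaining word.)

7

Walk "tgjftttgg" from the leaf back toward the root, removing each node that no remaining word uses.
The suffix "jftttgg" (7 nodes) is used only by "tgjftttgg"; the node for "tg" still has the child "g", so pruning stops there.
Nodes removed: 7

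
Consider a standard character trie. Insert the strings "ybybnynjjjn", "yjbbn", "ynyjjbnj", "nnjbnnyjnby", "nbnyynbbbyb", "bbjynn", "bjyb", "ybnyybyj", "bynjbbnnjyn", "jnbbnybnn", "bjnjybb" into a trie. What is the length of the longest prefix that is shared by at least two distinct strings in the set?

2

Look for the deepest trie node that still has at least two words in its subtree.
e.g. "bjnjybb" and "bjyb" share the prefix "bj" of length 2; no pair shares a longer one.
Longest shared-prefix length: 2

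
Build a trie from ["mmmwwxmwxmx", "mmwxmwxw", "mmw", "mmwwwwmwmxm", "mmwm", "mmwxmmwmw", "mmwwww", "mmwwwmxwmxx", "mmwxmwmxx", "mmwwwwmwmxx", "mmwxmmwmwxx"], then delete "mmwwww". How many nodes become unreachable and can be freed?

0

A node on "mmwwww"'s path can go only if nothing else ends at it or branches off below it.
Every node on "mmwwww" is still needed (e.g. by "mmwwwwmwmxm"), so nothing is freed.
Nodes removed: 0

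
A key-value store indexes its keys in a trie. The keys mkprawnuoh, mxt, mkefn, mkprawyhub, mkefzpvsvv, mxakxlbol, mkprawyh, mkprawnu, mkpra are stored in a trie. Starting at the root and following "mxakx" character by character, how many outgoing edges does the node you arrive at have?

1

Walk "mxakx" from the root, arriving at one node.
Distinct next characters after "mxakx": l.
That node has 1 child edge.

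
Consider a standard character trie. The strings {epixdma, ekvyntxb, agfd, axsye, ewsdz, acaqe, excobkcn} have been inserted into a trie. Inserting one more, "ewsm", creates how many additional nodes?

1

The longest prefix of "ewsm" already in the trie is "ews" (length 3).
So 4 − 3 = 1 new nodes.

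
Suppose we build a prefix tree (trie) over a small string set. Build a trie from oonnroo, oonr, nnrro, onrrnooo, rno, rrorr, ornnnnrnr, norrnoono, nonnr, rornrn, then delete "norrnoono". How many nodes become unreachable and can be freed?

After clearing the end-marker at "norrnoono", prune upward until reaching a node still needed by another word.
The suffix "rrnoono" (7 nodes) is used only by "norrnoono"; the node for "no" still has the child "n", so pruning stops there.
Nodes removed: 7

7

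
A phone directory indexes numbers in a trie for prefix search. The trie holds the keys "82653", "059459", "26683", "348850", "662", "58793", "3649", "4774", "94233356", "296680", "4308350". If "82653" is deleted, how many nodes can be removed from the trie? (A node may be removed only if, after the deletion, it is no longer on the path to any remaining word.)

Walk "82653" from the leaf back toward the root, removing each node that no remaining word uses.
No other word shares any prefix with "82653", so all 5 of its nodes go.
Nodes removed: 5

5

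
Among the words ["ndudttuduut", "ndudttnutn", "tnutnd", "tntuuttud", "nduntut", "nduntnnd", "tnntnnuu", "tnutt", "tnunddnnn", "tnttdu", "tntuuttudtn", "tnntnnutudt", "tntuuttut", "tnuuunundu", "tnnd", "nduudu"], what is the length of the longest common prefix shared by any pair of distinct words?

The deepest shared node is where two words last agree before diverging.
"tntuuttud" and "tntuuttudtn" agree on "tntuuttud" (9 characters) before diverging; nothing deeper is shared.
Longest shared-prefix length: 9

9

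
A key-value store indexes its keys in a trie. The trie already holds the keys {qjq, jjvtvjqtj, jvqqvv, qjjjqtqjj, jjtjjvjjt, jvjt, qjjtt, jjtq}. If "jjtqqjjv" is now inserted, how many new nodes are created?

4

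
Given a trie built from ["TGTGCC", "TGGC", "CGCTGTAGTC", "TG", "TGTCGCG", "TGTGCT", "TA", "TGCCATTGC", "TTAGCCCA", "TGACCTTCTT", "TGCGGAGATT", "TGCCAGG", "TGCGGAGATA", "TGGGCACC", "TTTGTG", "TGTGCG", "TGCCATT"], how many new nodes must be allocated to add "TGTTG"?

"TGT" is already a path in the trie; the remaining "TG" must be added.
New nodes needed: |"TGTTG"| − 3 = 5 − 3 = 2.

2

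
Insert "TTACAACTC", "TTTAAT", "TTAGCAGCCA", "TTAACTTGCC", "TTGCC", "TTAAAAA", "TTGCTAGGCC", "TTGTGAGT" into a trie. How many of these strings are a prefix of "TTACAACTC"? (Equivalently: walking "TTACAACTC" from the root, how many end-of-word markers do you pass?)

1

Traverse "TTACAACTC" character by character; count nodes along the way that are marked as word ends.
Prefixes of the query that are stored words: "TTACAACTC"
Count: 1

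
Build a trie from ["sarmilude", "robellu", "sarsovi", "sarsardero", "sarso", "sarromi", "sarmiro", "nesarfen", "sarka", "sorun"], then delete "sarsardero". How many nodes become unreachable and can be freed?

6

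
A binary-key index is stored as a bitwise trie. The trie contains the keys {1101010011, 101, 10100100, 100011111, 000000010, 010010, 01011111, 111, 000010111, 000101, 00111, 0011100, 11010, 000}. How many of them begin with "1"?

6

Traverse to the node for "1", then collect every word in that subtree.
Words under "1": 100011111, 101, 10100100, 11010, 1101010011, 111
Count: 6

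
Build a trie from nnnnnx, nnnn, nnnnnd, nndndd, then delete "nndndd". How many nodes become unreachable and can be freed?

4

Walk "nndndd" from the leaf back toward the root, removing each node that no remaining word uses.
The suffix "dndd" (4 nodes) is used only by "nndndd"; the node for "nn" still has the child "n", so pruning stops there.
Nodes removed: 4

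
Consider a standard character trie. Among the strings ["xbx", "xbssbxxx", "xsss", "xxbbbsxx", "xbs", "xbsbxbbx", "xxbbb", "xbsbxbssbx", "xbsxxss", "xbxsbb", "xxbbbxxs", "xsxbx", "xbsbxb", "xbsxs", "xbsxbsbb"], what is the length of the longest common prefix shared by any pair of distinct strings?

6

The deepest shared node is where two words last agree before diverging.
"xbsbxb" and "xbsbxbbx" agree on "xbsbxb" (6 characters) before diverging; nothing deeper is shared.
Longest shared-prefix length: 6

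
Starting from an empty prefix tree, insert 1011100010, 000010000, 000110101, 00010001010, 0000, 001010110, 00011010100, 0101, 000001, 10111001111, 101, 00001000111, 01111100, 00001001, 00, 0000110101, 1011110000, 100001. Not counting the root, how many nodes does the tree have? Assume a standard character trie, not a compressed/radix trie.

74

Insert word by word; a character creates a node only if that edge doesn't already exist:
  "1011100010" → 10 new (1, 0, 1, 1, 1, 0, 0, 0, 1, 0)
  "000010000" → 9 new (0, 0, 0, 0, 1, 0, 0, 0, 0)
  "000110101" → prefix "000" already present; 6 new (1, 1, 0, 1, 0, 1)
  "00010001010" → prefix "0001" already present; 7 new (0, 0, 0, 1, 0, 1, 0)
  "0000" → prefix "0000" already present; 0 new (none)
  "001010110" → prefix "00" already present; 7 new (1, 0, 1, 0, 1, 1, 0)
  "00011010100" → prefix "000110101" already present; 2 new (0, 0)
  "0101" → prefix "0" already present; 3 new (1, 0, 1)
  "000001" → prefix "0000" already present; 2 new (0, 1)
  "10111001111" → prefix "1011100" already present; 4 new (1, 1, 1, 1)
  "101" → prefix "101" already present; 0 new (none)
  "00001000111" → prefix "00001000" already present; 3 new (1, 1, 1)
  "01111100" → prefix "01" already present; 6 new (1, 1, 1, 1, 0, 0)
  "00001001" → prefix "0000100" already present; 1 new (1)
  "00" → prefix "00" already present; 0 new (none)
  "0000110101" → prefix "00001" already present; 5 new (1, 0, 1, 0, 1)
  "1011110000" → prefix "10111" already present; 5 new (1, 0, 0, 0, 0)
  "100001" → prefix "10" already present; 4 new (0, 0, 0, 1)
Total nodes = 10 + 9 + 6 + 7 + 0 + 7 + 2 + 3 + 2 + 4 + 0 + 3 + 6 + 1 + 0 + 5 + 5 + 4 = 74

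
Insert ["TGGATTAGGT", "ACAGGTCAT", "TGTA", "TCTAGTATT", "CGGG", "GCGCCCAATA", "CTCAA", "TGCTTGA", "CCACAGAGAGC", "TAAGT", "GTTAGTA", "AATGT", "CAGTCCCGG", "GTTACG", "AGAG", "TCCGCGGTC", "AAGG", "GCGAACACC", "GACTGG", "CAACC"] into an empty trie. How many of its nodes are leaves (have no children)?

20

A leaf is a node with no children — equivalently, the end of a word that is not a proper prefix of any other stored word.
Those words: "AAGG", "AATGT", "ACAGGTCAT", "AGAG", "CAACC", "CAGTCCCGG", "CCACAGAGAGC", "CGGG", "CTCAA", "GACTGG", "GCGAACACC", "GCGCCCAATA", "GTTACG", "GTTAGTA", "TAAGT", "TCCGCGGTC", "TCTAGTATT", "TGCTTGA", "TGGATTAGGT", "TGTA"
Leaf count: 20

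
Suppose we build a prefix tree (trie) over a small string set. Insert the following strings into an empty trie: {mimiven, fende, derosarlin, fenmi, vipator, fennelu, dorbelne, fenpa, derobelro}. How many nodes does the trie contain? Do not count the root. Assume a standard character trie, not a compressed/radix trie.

Trace insertions, counting only characters that open a new branch:
  "mimiven" → 7 new (m, i, m, i, v, e, n)
  "fende" → 5 new (f, e, n, d, e)
  "derosarlin" → 10 new (d, e, r, o, s, a, r, l, i, n)
  "fenmi" → prefix "fen" already present; 2 new (m, i)
  "vipator" → 7 new (v, i, p, a, t, o, r)
  "fennelu" → prefix "fen" already present; 4 new (n, e, l, u)
  "dorbelne" → prefix "d" already present; 7 new (o, r, b, e, l, n, e)
  "fenpa" → prefix "fen" already present; 2 new (p, a)
  "derobelro" → prefix "dero" already present; 5 new (b, e, l, r, o)
Total nodes = 7 + 5 + 10 + 2 + 7 + 4 + 7 + 2 + 5 = 49

49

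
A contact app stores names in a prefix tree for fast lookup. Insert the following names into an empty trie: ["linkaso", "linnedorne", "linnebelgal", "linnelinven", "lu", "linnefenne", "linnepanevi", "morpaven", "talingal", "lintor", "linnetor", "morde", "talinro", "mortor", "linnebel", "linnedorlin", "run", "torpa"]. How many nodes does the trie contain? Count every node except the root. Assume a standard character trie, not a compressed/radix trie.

Count nodes per top-level branch (shared prefixes stored once):
  'l'-branch (linkaso, linnebel, linnebelgal, linnedorlin, linnedorne, linnefenne, linnelinven, linnepanevi, linnetor, lintor, lu): 47 nodes
  'm'-branch (morde, morpaven, mortor): 13 nodes
  'r'-branch (run): 3 nodes
  't'-branch (talingal, talinro, torpa): 14 nodes
Sum: 77

77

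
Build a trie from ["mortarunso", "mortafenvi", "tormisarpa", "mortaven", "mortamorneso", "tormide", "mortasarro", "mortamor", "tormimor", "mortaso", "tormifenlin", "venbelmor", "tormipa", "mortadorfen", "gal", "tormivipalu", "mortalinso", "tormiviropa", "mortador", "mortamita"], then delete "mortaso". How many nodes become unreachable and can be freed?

Walk "mortaso" from the leaf back toward the root, removing each node that no remaining word uses.
The suffix "o" (1 node) is used only by "mortaso"; the node for "mortas" still has the child "a", so pruning stops there.
Nodes removed: 1

1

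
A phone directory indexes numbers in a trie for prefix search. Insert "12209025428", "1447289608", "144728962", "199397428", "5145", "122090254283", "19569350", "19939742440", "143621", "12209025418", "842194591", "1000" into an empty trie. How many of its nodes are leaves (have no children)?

11

A leaf is a node with no children — equivalently, the end of a word that is not a proper prefix of any other stored word.
Those words: "1000", "12209025418", "122090254283", "143621", "1447289608", "144728962", "19569350", "19939742440", "199397428", "5145", "842194591"
Leaf count: 11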